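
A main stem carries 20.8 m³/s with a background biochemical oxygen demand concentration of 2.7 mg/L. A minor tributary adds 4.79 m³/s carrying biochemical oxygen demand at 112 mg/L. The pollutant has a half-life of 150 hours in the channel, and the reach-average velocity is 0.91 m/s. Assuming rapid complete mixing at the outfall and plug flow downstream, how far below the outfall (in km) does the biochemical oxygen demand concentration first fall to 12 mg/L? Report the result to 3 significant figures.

After mixing, C = (20.80·2.700 + 4.790·112.0) / 25.59 = 592.6/25.59 = 23.16 mg/L.
Half-life 150 h → k = ln 2 / 150 = 0.004621 h⁻¹ = 0.1109 d⁻¹.
Set 23.16·exp(−k·t) = 12 → t = ln(23.16/12)/k = 512200 s = 142.3 h.
Distance = v·t = 0.91·512200 = 466100 m = 466.1 km.

466 km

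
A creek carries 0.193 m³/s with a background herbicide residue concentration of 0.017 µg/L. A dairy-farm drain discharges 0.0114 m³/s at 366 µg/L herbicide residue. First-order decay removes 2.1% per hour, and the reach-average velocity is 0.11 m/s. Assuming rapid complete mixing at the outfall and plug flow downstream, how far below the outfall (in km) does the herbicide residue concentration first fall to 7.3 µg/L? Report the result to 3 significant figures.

After mixing, C = (0.1930·0.01700 + 0.01140·366.0) / 0.2044 = 4.176/0.2044 = 20.43 µg/L.
2.1%/h lost → k = −ln(1 − 0.021) = 0.02122 h⁻¹.
Set 20.43·exp(−k·t) = 7.3 → t = ln(20.43/7.3)/k = 174600 s = 48.49 h.
Distance = v·t = 0.11·174600 = 19200 m = 19.20 km.

19.2 km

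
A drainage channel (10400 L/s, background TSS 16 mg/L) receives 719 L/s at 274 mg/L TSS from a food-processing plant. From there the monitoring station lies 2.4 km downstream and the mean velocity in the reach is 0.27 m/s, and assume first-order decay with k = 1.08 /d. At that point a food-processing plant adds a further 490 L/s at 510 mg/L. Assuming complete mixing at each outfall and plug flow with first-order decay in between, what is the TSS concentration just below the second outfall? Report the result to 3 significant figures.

Flow-weighted average: C = (10400·16.00 + 719.0·274.0) / 11120 = 363400/11120 = 32.68 mg/L; combined flow 11120 L/s.
Travel time t = 2.4·1000 / 0.27 = 8889 s = 2.469 h.
After decay, C = 32.68 × e^(−kt) = 32.68 × 0.8948 = 29.25 mg/L.
Second outfall: C = (11120·29.25 + 490.0·510.0)/11610 = 49.54 mg/L.

49.5 mg/L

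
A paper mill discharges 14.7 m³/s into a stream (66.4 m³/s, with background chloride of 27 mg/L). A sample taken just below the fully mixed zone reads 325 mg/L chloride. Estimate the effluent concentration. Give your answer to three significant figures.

1670 mg/L

Mass balance: 66.40·27.00 + 14.70·Cₑ = 81.10·325.0
→ Cₑ = (81.10·325.0 − 66.40·27.00) / 14.70 = 1671 mg/L.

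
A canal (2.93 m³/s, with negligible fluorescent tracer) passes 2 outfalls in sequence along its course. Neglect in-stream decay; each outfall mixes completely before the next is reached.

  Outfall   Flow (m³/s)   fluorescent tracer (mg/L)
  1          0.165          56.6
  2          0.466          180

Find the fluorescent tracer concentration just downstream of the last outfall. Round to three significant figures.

26.2 mg/L

Below outfall 1: Q → 3.095 m³/s, C = (2.930·0 + 0.1650·56.60)/3.095 = 3.017 mg/L.
Below outfall 2: Q → 3.561 m³/s, C = (3.095·3.017 + 0.4660·180.0)/3.561 = 26.18 mg/L.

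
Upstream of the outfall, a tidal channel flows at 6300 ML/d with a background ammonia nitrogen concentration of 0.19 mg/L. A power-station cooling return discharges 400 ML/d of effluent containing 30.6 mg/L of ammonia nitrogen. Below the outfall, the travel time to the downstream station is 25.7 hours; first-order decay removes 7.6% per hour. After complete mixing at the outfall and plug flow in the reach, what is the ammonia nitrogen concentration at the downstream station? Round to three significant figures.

Conservation of mass: C = (6300·0.1900 + 400.0·30.60) / 6700 = 13440/6700 = 2.006 mg/L.
7.6%/h lost → k = −ln(1 − 0.076) = 0.07904 h⁻¹.
First-order decay: C = 2.006·exp(−k·t) = 2.006·0.1312 = 0.2630 mg/L.

0.263 mg/L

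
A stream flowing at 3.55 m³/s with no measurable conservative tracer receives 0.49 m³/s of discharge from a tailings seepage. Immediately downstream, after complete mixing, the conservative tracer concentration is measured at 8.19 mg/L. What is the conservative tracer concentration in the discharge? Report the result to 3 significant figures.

Mass balance: 3.550·0 + 0.4900·Cₑ = 4.040·8.190
→ Cₑ = (4.040·8.190 − 3.550·0) / 0.4900 = 67.53 mg/L.

67.5 mg/L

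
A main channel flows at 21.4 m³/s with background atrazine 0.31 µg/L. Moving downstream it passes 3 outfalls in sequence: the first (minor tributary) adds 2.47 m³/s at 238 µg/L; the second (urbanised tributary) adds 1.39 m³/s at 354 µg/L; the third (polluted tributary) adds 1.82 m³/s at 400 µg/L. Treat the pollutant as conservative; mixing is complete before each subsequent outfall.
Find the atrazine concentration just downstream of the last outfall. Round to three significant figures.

67.0 µg/L

After outfall 1: Q = 21.40 + 2.470 = 23.87 m³/s; C = (21.40·0.3100 + 2.470·238.0)/23.87 = 24.91 µg/L.
After outfall 2: Q = 23.87 + 1.390 = 25.26 m³/s; C = (23.87·24.91 + 1.390·354.0)/25.26 = 43.01 µg/L.
After outfall 3: Q = 25.26 + 1.820 = 27.08 m³/s; C = (25.26·43.01 + 1.820·400.0)/27.08 = 67.01 µg/L.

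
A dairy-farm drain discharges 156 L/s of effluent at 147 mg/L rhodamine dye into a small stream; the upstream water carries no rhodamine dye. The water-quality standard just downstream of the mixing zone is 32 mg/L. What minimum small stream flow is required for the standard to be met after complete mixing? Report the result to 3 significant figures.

Set C_mix = 32: (Q·0 + 156.0·147.0) / (Q + 156.0) = 32
→ Q = 156.0·(147.0 − 32)/(32 − 0) = 560.6 L/s.

561 L/s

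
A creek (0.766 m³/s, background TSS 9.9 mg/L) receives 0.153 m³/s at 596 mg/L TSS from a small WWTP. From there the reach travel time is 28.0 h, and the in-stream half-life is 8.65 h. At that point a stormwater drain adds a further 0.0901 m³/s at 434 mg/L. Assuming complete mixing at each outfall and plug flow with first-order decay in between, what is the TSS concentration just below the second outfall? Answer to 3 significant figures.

49.1 mg/L

Mass balance: C = (0.7660·9.900 + 0.1530·596.0) / 0.9190 = 98.77/0.9190 = 107.5 mg/L; combined flow 0.9190 m³/s.
Half-life 8.65 h → k = ln 2 / 8.65 = 0.08013 h⁻¹ = 1.923 d⁻¹.
Applying C = C₀e^(−kt): 107.5 × 0.1061 = 11.40 mg/L.
At the second outfall, C = (0.9190·11.40 + 0.09010·434.0) / (0.9190 + 0.09010) = 49.13 mg/L.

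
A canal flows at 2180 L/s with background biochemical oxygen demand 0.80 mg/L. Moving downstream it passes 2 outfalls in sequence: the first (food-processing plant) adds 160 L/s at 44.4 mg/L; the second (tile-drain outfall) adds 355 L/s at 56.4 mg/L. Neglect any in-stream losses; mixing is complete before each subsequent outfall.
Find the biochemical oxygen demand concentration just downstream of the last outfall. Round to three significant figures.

10.7 mg/L

Below outfall 1: Q → 2340 L/s, C = (2180·0.8000 + 160.0·44.40)/2340 = 3.781 mg/L.
Below outfall 2: Q → 2695 L/s, C = (2340·3.781 + 355.0·56.40)/2695 = 10.71 mg/L.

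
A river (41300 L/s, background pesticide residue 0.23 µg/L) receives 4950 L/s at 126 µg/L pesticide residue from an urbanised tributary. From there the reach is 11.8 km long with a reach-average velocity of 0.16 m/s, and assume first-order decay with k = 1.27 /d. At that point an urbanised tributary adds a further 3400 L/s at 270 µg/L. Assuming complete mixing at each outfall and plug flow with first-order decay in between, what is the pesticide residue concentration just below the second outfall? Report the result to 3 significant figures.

After mixing, C = (41300·0.2300 + 4950·126.0) / 46250 = 633200/46250 = 13.69 µg/L; combined flow 46250 L/s.
Travel time t = 11.8·1000 / 0.16 = 73750 s = 20.49 h.
Applying C = C₀e^(−kt): 13.69 × 0.3382 = 4.631 µg/L.
At the second outfall, C = (46250·4.631 + 3400·270.0) / (46250 + 3400) = 22.80 µg/L.

22.8 µg/L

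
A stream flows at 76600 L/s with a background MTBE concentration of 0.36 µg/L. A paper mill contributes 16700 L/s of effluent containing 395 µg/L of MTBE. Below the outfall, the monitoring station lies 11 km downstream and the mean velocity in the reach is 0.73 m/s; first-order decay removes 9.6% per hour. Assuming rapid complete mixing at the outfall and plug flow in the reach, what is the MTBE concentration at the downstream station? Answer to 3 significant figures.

Flow-weighted average: C = (76600·0.3600 + 16700·395.0) / 93300 = 6624000/93300 = 71.00 µg/L.
Travel time t = 11·1000 / 0.73 = 15070 s = 4.186 h.
9.6%/h lost → k = −ln(1 − 0.096) = 0.1009 h⁻¹.
Applying C = C₀e^(−kt): 71.00 × 0.6554 = 46.53 µg/L.

46.5 µg/L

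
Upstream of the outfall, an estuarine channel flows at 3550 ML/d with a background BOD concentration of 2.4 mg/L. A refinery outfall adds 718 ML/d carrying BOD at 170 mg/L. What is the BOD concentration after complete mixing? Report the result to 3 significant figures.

Mixed concentration C = ΣQC/ΣQ = (3550·2.400 + 718.0·170.0) / 4268 = 130600/4268 = 30.60 mg/L.

30.6 mg/L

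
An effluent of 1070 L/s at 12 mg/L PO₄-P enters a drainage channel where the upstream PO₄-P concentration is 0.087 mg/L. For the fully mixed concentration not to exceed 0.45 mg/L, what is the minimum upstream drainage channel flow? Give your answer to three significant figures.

34000 L/s

Set C_mix = 0.45: (Q·0.08700 + 1070·12.00) / (Q + 1070) = 0.45
→ Q = 1070·(12.00 − 0.45)/(0.45 − 0.08700) = 34050 L/s.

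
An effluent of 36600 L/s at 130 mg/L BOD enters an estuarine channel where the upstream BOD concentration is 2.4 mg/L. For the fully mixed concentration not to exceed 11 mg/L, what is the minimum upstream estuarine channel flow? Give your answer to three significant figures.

506000 L/s

Set C_mix = 11: (Q·2.400 + 36600·130.0) / (Q + 36600) = 11
→ Q = 36600·(130.0 − 11)/(11 − 2.400) = 506400 L/s.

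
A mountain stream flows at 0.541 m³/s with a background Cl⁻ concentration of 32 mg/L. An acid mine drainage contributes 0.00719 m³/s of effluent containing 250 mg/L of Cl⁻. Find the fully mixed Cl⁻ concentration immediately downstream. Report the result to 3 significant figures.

Mixed concentration C = ΣQC/ΣQ = (0.5410·32.00 + 0.007190·250.0) / 0.5482 = 19.11/0.5482 = 34.86 mg/L.

34.9 mg/L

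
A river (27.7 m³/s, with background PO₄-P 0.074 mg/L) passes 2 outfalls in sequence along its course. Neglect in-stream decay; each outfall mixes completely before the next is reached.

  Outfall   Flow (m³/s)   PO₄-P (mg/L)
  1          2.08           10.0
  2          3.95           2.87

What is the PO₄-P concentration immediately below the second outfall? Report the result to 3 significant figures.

Below outfall 1: Q → 29.78 m³/s, C = (27.70·0.07400 + 2.080·10.00)/29.78 = 0.7673 mg/L.
Below outfall 2: Q → 33.73 m³/s, C = (29.78·0.7673 + 3.950·2.870)/33.73 = 1.014 mg/L.

1.01 mg/L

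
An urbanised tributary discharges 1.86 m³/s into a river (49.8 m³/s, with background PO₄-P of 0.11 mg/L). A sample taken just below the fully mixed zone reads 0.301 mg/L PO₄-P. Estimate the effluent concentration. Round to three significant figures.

Mass balance: 49.80·0.1100 + 1.860·Cₑ = 51.66·0.3010
→ Cₑ = (51.66·0.3010 − 49.80·0.1100) / 1.860 = 5.415 mg/L.

5.41 mg/L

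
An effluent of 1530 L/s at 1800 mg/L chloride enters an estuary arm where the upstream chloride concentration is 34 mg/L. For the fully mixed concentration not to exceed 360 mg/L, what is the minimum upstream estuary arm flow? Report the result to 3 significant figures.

Set C_mix = 360: (Q·34.00 + 1530·1800) / (Q + 1530) = 360
→ Q = 1530·(1800 − 360)/(360 − 34.00) = 6758 L/s.

6760 L/s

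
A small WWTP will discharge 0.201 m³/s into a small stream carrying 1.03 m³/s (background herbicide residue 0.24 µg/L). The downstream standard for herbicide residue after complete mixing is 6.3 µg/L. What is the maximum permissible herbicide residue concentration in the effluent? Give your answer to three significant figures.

At the limit, (Qr·Cr + Qe·Cₑ)/(Qr + Qe) = 6.3:
Cₑ = (1.231·6.3 − 1.030·0.2400) / 0.2010 = 37.35 µg/L.

37.4 µg/L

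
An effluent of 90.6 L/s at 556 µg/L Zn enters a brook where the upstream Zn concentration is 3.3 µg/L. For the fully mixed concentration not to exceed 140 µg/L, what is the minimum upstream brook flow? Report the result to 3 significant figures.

Set C_mix = 140: (Q·3.300 + 90.60·556.0) / (Q + 90.60) = 140
→ Q = 90.60·(556.0 − 140)/(140 − 3.300) = 275.7 L/s.

276 L/s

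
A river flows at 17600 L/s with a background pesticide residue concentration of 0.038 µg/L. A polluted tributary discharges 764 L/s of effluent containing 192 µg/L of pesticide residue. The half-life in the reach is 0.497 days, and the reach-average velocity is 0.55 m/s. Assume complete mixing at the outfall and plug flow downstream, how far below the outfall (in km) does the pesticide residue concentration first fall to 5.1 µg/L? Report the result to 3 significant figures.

15.4 km

Mass balance: C = (17600·0.03800 + 764.0·192.0) / 18360 = 147400/18360 = 8.024 µg/L.
Half-life 0.497 d → k = ln 2 / 0.497 = 1.395 d⁻¹.
Set 8.024·exp(−k·t) = 5.1 → t = ln(8.024/5.1)/k = 28080 s = 7.799 h.
Distance = v·t = 0.55·28080 = 15440 m = 15.44 km.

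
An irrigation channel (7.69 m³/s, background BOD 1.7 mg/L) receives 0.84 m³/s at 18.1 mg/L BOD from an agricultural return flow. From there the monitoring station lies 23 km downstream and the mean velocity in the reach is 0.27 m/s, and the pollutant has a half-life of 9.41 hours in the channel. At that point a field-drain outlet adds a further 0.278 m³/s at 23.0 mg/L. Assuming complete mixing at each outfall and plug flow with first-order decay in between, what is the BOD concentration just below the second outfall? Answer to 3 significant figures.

After mixing, C = (7.690·1.700 + 0.8400·18.10) / 8.530 = 28.28/8.530 = 3.315 mg/L; combined flow 8.530 m³/s.
Travel time t = 23·1000 / 0.27 = 85190 s = 23.66 h.
Half-life 9.41 h → k = ln 2 / 9.41 = 0.07366 h⁻¹ = 1.768 d⁻¹.
Applying C = C₀e^(−kt): 3.315 × 0.1750 = 0.5801 mg/L.
At the second outfall, C = (8.530·0.5801 + 0.2780·23.00) / (8.530 + 0.2780) = 1.288 mg/L.

1.29 mg/L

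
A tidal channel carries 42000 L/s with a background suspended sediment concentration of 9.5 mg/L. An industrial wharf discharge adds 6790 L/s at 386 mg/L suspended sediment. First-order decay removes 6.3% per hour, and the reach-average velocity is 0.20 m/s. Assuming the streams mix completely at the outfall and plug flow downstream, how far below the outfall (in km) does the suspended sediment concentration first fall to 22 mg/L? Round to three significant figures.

11.4 km

Conservation of mass: C = (42000·9.500 + 6790·386.0) / 48790 = 3020000/48790 = 61.90 mg/L.
6.3%/h lost → k = −ln(1 − 0.063) = 0.06507 h⁻¹.
Set 61.90·exp(−k·t) = 22 → t = ln(61.90/22)/k = 57230 s = 15.90 h.
Distance = v·t = 0.20·57230 = 11450 m = 11.45 km.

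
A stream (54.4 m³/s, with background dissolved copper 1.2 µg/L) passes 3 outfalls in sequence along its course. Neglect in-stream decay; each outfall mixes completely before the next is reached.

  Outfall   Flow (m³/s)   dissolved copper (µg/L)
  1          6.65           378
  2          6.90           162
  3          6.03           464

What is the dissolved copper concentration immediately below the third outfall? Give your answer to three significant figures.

Outfall 1: combined Q = 61.05 m³/s; C = (54.40·1.200 + 6.650·378.0)/61.05 = 42.24 µg/L.
Outfall 2: combined Q = 67.95 m³/s; C = (61.05·42.24 + 6.900·162.0)/67.95 = 54.40 µg/L.
Outfall 3: combined Q = 73.98 m³/s; C = (67.95·54.40 + 6.030·464.0)/73.98 = 87.79 µg/L.

87.8 µg/L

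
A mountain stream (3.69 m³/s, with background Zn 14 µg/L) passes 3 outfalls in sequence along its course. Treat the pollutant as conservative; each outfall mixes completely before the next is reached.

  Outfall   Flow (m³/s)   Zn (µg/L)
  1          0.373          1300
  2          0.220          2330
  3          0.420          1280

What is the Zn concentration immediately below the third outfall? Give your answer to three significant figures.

After outfall 1: Q = 3.690 + 0.3730 = 4.063 m³/s; C = (3.690·14.00 + 0.3730·1300)/4.063 = 132.1 µg/L.
After outfall 2: Q = 4.063 + 0.2200 = 4.283 m³/s; C = (4.063·132.1 + 0.2200·2330)/4.283 = 245.0 µg/L.
After outfall 3: Q = 4.283 + 0.4200 = 4.703 m³/s; C = (4.283·245.0 + 0.4200·1280)/4.703 = 337.4 µg/L.

337 µg/L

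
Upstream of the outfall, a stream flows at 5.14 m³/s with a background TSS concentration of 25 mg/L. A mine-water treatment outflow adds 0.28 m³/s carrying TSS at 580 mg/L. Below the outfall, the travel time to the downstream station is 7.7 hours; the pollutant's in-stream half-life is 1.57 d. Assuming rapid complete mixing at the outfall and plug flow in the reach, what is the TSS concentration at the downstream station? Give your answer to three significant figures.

After mixing, C = (5.140·25.00 + 0.2800·580.0) / 5.420 = 290.9/5.420 = 53.67 mg/L.
Half-life 1.57 d → k = ln 2 / 1.57 = 0.4415 d⁻¹.
First-order decay: C = 53.67·exp(−k·t) = 53.67·0.8679 = 46.58 mg/L.

46.6 mg/L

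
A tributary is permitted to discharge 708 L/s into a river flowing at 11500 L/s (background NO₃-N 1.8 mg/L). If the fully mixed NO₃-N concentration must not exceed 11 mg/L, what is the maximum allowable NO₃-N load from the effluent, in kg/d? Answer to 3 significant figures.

Mass balance at the limit: 11500·1.800 + 708.0·Cₑ = 12210·11 → Cₑ = 160.4 mg/L.
708.0 L/s = 0.7080 m³/s. Load = 0.7080 m³/s × 160.4 g/m³ × 86 400 s/d = 9814 kg/d.

9810 kg/d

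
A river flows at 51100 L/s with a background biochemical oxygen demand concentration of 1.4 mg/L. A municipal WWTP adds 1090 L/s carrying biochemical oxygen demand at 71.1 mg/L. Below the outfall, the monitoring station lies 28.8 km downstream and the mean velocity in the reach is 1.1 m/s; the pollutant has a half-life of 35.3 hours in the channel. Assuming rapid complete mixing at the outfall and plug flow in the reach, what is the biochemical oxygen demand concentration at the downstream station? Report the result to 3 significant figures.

After mixing, C = (51100·1.400 + 1090·71.10) / 52190 = 149000/52190 = 2.856 mg/L.
Travel time t = 28.8·1000 / 1.1 = 26180 s = 7.273 h.
Half-life 35.3 h → k = ln 2 / 35.3 = 0.01964 h⁻¹ = 0.4713 d⁻¹.
Decay over the reach: 2.856·exp(−kt) = 2.856·0.8669 = 2.476 mg/L.

2.48 mg/L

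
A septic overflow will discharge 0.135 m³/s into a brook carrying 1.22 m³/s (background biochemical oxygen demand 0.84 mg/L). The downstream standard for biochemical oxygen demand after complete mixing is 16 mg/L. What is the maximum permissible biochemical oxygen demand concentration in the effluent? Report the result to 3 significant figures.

153 mg/L

At the limit, (Qr·Cr + Qe·Cₑ)/(Qr + Qe) = 16:
Cₑ = (1.355·16 − 1.220·0.8400) / 0.1350 = 153.0 mg/L.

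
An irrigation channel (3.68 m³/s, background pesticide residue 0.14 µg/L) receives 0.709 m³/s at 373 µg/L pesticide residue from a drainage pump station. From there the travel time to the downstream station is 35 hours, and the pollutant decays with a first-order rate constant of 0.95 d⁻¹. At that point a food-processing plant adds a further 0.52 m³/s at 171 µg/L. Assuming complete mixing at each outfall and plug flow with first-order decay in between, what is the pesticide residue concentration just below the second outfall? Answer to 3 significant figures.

Conservation of mass: C = (3.680·0.1400 + 0.7090·373.0) / 4.389 = 265.0/4.389 = 60.37 µg/L; combined flow 4.389 m³/s.
Decay over the reach: 60.37·exp(−kt) = 60.37·0.2502 = 15.11 µg/L.
Second outfall: C = (4.389·15.11 + 0.5200·171.0)/4.909 = 31.62 µg/L.

31.6 µg/L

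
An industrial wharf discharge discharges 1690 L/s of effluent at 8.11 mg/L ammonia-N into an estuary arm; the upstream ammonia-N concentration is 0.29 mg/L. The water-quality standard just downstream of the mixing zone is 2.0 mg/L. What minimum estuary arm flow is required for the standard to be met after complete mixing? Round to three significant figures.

Set C_mix = 2.0: (Q·0.2900 + 1690·8.110) / (Q + 1690) = 2.0
→ Q = 1690·(8.110 − 2.0)/(2.0 − 0.2900) = 6039 L/s.

6040 L/s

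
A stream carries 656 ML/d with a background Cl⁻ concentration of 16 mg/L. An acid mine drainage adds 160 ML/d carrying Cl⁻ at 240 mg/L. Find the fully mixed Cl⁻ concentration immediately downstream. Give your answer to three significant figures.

59.9 mg/L

Conservation of mass: C = (656.0·16.00 + 160.0·240.0) / 816.0 = 48900/816.0 = 59.92 mg/L.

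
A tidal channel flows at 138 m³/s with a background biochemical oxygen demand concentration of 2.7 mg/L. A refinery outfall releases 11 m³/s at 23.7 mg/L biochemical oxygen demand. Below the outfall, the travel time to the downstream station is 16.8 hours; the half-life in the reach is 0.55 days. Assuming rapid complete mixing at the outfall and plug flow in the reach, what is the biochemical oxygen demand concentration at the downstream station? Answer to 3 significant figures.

Mass balance: C = (138.0·2.700 + 11.00·23.70) / 149.0 = 633.3/149.0 = 4.250 mg/L.
Half-life 0.55 d → k = ln 2 / 0.55 = 1.260 d⁻¹.
After decay, C = 4.250 × e^(−kt) = 4.250 × 0.4139 = 1.759 mg/L.

1.76 mg/L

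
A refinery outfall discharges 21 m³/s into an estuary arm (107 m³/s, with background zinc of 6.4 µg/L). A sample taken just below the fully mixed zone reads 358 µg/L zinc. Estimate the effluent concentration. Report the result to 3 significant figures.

Mass balance: 107.0·6.400 + 21.00·Cₑ = 128.0·358.0
→ Cₑ = (128.0·358.0 − 107.0·6.400) / 21.00 = 2149 µg/L.

2150 µg/L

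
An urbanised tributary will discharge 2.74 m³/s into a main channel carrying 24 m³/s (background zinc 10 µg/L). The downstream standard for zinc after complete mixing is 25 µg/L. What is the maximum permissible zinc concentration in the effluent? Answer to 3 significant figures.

At the limit, (Qr·Cr + Qe·Cₑ)/(Qr + Qe) = 25:
Cₑ = (26.74·25 − 24.00·10.00) / 2.740 = 156.4 µg/L.

156 µg/L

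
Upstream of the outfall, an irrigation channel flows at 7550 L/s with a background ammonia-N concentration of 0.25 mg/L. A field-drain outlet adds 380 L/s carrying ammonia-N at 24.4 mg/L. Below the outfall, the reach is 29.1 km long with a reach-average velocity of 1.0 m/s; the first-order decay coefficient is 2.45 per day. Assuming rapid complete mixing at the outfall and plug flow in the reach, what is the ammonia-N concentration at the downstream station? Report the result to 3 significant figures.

Mass balance: C = (7550·0.2500 + 380.0·24.40) / 7930 = 11160/7930 = 1.407 mg/L.
Travel time t = 29.1·1000 / 1.0 = 29100 s = 8.083 h.
Decay over the reach: 1.407·exp(−kt) = 1.407·0.4382 = 0.6166 mg/L.

0.617 mg/L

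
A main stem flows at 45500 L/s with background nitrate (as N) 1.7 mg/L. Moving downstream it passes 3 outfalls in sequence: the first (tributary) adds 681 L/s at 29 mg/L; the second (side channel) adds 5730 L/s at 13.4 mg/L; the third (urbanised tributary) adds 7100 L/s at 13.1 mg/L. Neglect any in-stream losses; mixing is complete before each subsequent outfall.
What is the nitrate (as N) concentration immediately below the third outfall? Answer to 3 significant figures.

4.52 mg/L

Below outfall 1: Q → 46180 L/s, C = (45500·1.700 + 681.0·29.00)/46180 = 2.103 mg/L.
Below outfall 2: Q → 51910 L/s, C = (46180·2.103 + 5730·13.40)/51910 = 3.350 mg/L.
Below outfall 3: Q → 59010 L/s, C = (51910·3.350 + 7100·13.10)/59010 = 4.523 mg/L.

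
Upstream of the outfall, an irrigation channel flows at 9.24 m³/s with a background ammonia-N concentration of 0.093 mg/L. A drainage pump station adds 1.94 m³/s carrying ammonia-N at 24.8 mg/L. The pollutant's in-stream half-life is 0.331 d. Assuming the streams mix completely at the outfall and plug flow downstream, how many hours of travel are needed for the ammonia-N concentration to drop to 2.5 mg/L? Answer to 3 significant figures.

After mixing, C = (9.240·0.09300 + 1.940·24.80) / 11.18 = 48.97/11.18 = 4.380 mg/L.
Half-life 0.331 d → k = ln 2 / 0.331 = 2.094 d⁻¹.
4.380·exp(−k·t) = 2.5 → t = ln(4.380/2.5)/k = 23140 s = 6.427 h.

6.43 h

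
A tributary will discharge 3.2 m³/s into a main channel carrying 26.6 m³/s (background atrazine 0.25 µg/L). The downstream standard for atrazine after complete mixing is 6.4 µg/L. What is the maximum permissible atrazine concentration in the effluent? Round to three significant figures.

57.5 µg/L

At the limit, (Qr·Cr + Qe·Cₑ)/(Qr + Qe) = 6.4:
Cₑ = (29.80·6.4 − 26.60·0.2500) / 3.200 = 57.52 µg/L.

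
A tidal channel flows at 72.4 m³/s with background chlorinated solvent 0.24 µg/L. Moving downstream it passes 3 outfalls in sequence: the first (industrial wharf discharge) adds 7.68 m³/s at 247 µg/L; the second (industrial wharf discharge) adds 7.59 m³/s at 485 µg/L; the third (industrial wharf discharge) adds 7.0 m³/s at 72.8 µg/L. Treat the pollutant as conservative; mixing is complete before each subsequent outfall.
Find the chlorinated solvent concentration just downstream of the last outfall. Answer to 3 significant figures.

After outfall 1: Q = 72.40 + 7.680 = 80.08 m³/s; C = (72.40·0.2400 + 7.680·247.0)/80.08 = 23.91 µg/L.
After outfall 2: Q = 80.08 + 7.590 = 87.67 m³/s; C = (80.08·23.91 + 7.590·485.0)/87.67 = 63.82 µg/L.
After outfall 3: Q = 87.67 + 7.000 = 94.67 m³/s; C = (87.67·63.82 + 7.000·72.80)/94.67 = 64.49 µg/L.

64.5 µg/L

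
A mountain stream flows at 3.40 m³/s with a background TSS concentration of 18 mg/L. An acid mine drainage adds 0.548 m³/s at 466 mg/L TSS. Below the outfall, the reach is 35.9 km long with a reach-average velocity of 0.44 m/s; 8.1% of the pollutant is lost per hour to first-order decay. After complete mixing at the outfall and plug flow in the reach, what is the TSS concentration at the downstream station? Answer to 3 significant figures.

11.8 mg/L

Mass balance: C = (3.400·18.00 + 0.5480·466.0) / 3.948 = 316.6/3.948 = 80.18 mg/L.
Travel time t = 35.9·1000 / 0.44 = 81590 s = 22.66 h.
8.1%/h lost → k = −ln(1 − 0.081) = 0.08447 h⁻¹.
Applying C = C₀e^(−kt): 80.18 × 0.1474 = 11.82 mg/L.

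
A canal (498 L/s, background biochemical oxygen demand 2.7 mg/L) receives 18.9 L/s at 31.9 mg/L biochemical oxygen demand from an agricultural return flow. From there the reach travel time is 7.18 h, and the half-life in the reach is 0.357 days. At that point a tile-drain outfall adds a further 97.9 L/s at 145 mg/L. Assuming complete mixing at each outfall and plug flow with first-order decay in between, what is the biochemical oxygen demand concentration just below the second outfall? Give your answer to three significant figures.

Flow-weighted average: C = (498.0·2.700 + 18.90·31.90) / 516.9 = 1948/516.9 = 3.768 mg/L; combined flow 516.9 L/s.
Half-life 0.357 d → k = ln 2 / 0.357 = 1.942 d⁻¹.
Decay over the reach: 3.768·exp(−kt) = 3.768·0.5594 = 2.108 mg/L.
Second outfall: C = (516.9·2.108 + 97.90·145.0)/614.8 = 24.86 mg/L.

24.9 mg/L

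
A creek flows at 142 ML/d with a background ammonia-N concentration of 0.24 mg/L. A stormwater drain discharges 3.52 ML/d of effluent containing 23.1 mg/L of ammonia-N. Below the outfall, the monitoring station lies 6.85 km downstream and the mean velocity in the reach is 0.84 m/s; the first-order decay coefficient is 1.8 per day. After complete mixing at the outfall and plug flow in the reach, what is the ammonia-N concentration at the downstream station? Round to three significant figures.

Conservation of mass: C = (142.0·0.2400 + 3.520·23.10) / 145.5 = 115.4/145.5 = 0.7930 mg/L.
Travel time t = 6.85·1000 / 0.84 = 8155 s = 2.265 h.
First-order decay: C = 0.7930·exp(−k·t) = 0.7930·0.8438 = 0.6691 mg/L.

0.669 mg/L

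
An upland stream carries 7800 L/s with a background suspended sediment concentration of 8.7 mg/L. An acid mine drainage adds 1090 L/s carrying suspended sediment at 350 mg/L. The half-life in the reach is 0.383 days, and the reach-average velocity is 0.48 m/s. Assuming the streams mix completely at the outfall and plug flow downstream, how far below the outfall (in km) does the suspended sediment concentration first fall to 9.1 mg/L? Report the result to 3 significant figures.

Mass balance: C = (7800·8.700 + 1090·350.0) / 8890 = 449400/8890 = 50.55 mg/L.
Half-life 0.383 d → k = ln 2 / 0.383 = 1.810 d⁻¹.
Set 50.55·exp(−k·t) = 9.1 → t = ln(50.55/9.1)/k = 81860 s = 22.74 h.
Distance = v·t = 0.48·81860 = 39290 m = 39.29 km.

39.3 km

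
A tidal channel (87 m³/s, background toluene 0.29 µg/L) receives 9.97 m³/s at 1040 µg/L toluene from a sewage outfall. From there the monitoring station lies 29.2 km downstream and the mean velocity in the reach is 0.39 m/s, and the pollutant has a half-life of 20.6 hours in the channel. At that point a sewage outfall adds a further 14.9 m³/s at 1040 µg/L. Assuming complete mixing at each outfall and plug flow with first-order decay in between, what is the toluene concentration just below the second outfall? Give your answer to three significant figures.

185 µg/L

Conservation of mass: C = (87.00·0.2900 + 9.970·1040) / 96.97 = 10390/96.97 = 107.2 µg/L; combined flow 96.97 m³/s.
Travel time t = 29.2·1000 / 0.39 = 74870 s = 20.80 h.
Half-life 20.6 h → k = ln 2 / 20.6 = 0.03365 h⁻¹ = 0.8076 d⁻¹.
Applying C = C₀e^(−kt): 107.2 × 0.4967 = 53.24 µg/L.
Second outfall: C = (96.97·53.24 + 14.90·1040)/111.9 = 184.7 µg/L.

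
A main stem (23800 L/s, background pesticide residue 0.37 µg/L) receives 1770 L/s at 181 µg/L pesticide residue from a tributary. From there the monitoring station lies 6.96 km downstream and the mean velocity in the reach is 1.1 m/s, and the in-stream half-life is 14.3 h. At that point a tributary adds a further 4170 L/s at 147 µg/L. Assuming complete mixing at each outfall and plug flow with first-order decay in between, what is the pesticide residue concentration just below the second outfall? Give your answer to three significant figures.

30.8 µg/L

Conservation of mass: C = (23800·0.3700 + 1770·181.0) / 25570 = 329200/25570 = 12.87 µg/L; combined flow 25570 L/s.
Travel time t = 6.96·1000 / 1.1 = 6327 s = 1.758 h.
Half-life 14.3 h → k = ln 2 / 14.3 = 0.04847 h⁻¹ = 1.163 d⁻¹.
First-order decay: C = 12.87·exp(−k·t) = 12.87·0.9183 = 11.82 µg/L.
At the second outfall, C = (25570·11.82 + 4170·147.0) / (25570 + 4170) = 30.78 µg/L.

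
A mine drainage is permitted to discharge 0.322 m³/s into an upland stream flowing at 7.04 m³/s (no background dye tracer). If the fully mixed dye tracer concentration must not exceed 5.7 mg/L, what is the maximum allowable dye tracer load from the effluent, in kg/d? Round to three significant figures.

3630 kg/d

Mass balance at the limit: 7.040·0 + 0.3220·Cₑ = 7.362·5.7 → Cₑ = 130.3 mg/L.
Load = 0.3220 m³/s × 130.3 g/m³ × 86 400 s/d = 3626 kg/d.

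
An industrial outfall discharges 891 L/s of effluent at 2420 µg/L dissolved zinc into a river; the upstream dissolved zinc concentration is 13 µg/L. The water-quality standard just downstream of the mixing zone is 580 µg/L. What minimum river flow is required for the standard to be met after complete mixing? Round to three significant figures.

Set C_mix = 580: (Q·13.00 + 891.0·2420) / (Q + 891.0) = 580
→ Q = 891.0·(2420 − 580)/(580 − 13.00) = 2891 L/s.

2890 L/s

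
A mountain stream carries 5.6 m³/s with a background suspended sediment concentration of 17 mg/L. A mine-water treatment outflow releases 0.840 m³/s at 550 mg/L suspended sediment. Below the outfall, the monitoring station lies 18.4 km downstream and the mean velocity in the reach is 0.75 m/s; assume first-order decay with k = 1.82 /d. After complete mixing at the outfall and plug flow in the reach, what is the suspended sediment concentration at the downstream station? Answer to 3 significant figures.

51.6 mg/L

After mixing, C = (5.600·17.00 + 0.8400·550.0) / 6.440 = 557.2/6.440 = 86.52 mg/L.
Travel time t = 18.4·1000 / 0.75 = 24530 s = 6.815 h.
Decay over the reach: 86.52·exp(−kt) = 86.52·0.5964 = 51.60 mg/L.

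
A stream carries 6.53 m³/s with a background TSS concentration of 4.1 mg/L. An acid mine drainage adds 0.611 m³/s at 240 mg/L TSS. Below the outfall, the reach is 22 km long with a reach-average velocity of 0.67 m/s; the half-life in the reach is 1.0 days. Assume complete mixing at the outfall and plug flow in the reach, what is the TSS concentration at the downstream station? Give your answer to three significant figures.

Mass balance: C = (6.530·4.100 + 0.6110·240.0) / 7.141 = 173.4/7.141 = 24.28 mg/L.
Travel time t = 22·1000 / 0.67 = 32840 s = 9.121 h.
Half-life 1.0 d → k = ln 2 / 1.0 = 0.6931 d⁻¹.
Applying C = C₀e^(−kt): 24.28 × 0.7684 = 18.66 mg/L.

18.7 mg/L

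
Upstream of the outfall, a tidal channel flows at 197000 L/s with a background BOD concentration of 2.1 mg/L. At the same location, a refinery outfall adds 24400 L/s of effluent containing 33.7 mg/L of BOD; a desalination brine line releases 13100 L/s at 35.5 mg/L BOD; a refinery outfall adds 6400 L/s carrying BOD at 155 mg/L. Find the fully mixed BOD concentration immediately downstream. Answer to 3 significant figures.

11.2 mg/L

After mixing, C = (197000·2.100 + 24400·33.70 + 13100·35.50 + 6400·155.0) / 240900 = 2693000/240900 = 11.18 mg/L.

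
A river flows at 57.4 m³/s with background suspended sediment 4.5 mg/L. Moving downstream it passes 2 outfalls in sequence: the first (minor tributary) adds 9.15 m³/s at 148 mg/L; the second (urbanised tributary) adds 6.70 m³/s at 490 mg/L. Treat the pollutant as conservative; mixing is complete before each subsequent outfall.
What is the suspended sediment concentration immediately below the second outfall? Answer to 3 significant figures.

Outfall 1: combined Q = 66.55 m³/s; C = (57.40·4.500 + 9.150·148.0)/66.55 = 24.23 mg/L.
Outfall 2: combined Q = 73.25 m³/s; C = (66.55·24.23 + 6.700·490.0)/73.25 = 66.83 mg/L.

66.8 mg/L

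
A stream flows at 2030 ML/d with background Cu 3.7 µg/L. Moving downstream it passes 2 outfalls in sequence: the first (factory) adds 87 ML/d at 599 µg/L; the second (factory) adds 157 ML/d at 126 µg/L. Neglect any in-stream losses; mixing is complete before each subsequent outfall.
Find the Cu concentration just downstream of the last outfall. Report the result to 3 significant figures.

After outfall 1: Q = 2030 + 87.00 = 2117 ML/d; C = (2030·3.700 + 87.00·599.0)/2117 = 28.16 µg/L.
After outfall 2: Q = 2117 + 157.0 = 2274 ML/d; C = (2117·28.16 + 157.0·126.0)/2274 = 34.92 µg/L.

34.9 µg/L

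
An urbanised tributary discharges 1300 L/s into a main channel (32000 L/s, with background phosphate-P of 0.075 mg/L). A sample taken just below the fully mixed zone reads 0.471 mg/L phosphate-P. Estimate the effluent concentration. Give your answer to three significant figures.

10.2 mg/L

Mass balance: 32000·0.07500 + 1300·Cₑ = 33300·0.4710
→ Cₑ = (33300·0.4710 − 32000·0.07500) / 1300 = 10.22 mg/L.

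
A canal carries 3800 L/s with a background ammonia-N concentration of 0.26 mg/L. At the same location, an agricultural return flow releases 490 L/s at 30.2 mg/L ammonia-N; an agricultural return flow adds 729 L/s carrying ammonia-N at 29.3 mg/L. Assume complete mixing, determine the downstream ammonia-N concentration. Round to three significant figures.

Conservation of mass: C = (3800·0.2600 + 490.0·30.20 + 729.0·29.30) / 5019 = 37150/5019 = 7.401 mg/L.

7.40 mg/L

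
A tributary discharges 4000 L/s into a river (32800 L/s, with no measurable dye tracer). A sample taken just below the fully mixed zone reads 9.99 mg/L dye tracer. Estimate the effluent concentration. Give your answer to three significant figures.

91.9 mg/L

Mass balance: 32800·0 + 4000·Cₑ = 36800·9.990
→ Cₑ = (36800·9.990 − 32800·0) / 4000 = 91.91 mg/L.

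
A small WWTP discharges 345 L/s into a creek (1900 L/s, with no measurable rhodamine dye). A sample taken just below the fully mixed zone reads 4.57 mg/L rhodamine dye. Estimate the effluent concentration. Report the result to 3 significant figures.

Mass balance: 1900·0 + 345.0·Cₑ = 2245·4.570
→ Cₑ = (2245·4.570 − 1900·0) / 345.0 = 29.74 mg/L.

29.7 mg/L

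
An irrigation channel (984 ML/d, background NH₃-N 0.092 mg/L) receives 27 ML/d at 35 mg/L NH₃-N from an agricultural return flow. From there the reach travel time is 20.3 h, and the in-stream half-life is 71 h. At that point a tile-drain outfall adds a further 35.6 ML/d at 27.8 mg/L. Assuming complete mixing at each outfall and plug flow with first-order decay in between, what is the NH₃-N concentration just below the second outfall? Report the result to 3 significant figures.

1.76 mg/L

After mixing, C = (984.0·0.09200 + 27.00·35.00) / 1011 = 1036/1011 = 1.024 mg/L; combined flow 1011 ML/d.
Half-life 71 h → k = ln 2 / 71 = 0.009763 h⁻¹ = 0.2343 d⁻¹.
Applying C = C₀e^(−kt): 1.024 × 0.8202 = 0.8401 mg/L.
Second outfall: C = (1011·0.8401 + 35.60·27.80)/1047 = 1.757 mg/L.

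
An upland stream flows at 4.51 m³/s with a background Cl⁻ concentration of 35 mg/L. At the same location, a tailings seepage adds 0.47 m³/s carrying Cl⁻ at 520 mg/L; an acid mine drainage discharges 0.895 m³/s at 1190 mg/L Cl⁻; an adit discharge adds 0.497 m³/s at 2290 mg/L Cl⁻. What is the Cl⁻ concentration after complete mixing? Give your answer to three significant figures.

409 mg/L

Flow-weighted average: C = (4.510·35.00 + 0.4700·520.0 + 0.8950·1190 + 0.4970·2290) / 6.372 = 2605/6.372 = 408.9 mg/L.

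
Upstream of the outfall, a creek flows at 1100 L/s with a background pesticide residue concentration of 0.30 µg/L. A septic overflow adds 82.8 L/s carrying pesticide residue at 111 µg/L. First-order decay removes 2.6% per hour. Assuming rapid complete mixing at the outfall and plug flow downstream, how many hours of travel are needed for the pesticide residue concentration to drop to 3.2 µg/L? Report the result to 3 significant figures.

After mixing, C = (1100·0.3000 + 82.80·111.0) / 1183 = 9521/1183 = 8.049 µg/L.
2.6%/h lost → k = −ln(1 − 0.026) = 0.02634 h⁻¹.
8.049·exp(−k·t) = 3.2 → t = ln(8.049/3.2)/k = 126100 s = 35.02 h.

35.0 h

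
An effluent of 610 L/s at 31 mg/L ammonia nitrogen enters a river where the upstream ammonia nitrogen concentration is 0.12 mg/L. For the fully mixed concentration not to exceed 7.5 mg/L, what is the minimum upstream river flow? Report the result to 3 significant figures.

1940 L/s

Set C_mix = 7.5: (Q·0.1200 + 610.0·31.00) / (Q + 610.0) = 7.5
→ Q = 610.0·(31.00 − 7.5)/(7.5 − 0.1200) = 1942 L/s.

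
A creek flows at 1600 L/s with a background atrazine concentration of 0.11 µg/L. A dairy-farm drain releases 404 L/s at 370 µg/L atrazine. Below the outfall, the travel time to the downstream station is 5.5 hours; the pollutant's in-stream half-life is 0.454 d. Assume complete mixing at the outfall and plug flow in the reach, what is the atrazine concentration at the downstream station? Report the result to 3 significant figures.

52.6 µg/L

After mixing, C = (1600·0.1100 + 404.0·370.0) / 2004 = 149700/2004 = 74.68 µg/L.
Half-life 0.454 d → k = ln 2 / 0.454 = 1.527 d⁻¹.
First-order decay: C = 74.68·exp(−k·t) = 74.68·0.7048 = 52.63 µg/L.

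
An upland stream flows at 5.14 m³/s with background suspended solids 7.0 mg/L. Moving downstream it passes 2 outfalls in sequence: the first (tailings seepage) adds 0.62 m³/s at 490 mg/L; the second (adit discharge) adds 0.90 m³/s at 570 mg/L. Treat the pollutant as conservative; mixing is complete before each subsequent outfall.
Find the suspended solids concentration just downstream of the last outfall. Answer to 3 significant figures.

128 mg/L

Below outfall 1: Q → 5.760 m³/s, C = (5.140·7.000 + 0.6200·490.0)/5.760 = 58.99 mg/L.
Below outfall 2: Q → 6.660 m³/s, C = (5.760·58.99 + 0.9000·570.0)/6.660 = 128.0 mg/L.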